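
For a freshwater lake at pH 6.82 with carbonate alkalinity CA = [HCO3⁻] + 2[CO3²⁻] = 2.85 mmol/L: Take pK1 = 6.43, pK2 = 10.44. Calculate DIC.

DIC = 4.01 mmol/L

CA = [HCO3⁻] + 2[CO3²⁻] = (α₁ + 2α₂)·DIC
At pH 6.82: [H⁺]/K1 = 10^-0.39 = 0.40738, K2/[H⁺] = 10^-3.62 = 0.00023988
α₁ = 1/(1 + 0.40738 + 0.00023988) = 1/1.4076 = 0.7104; α₂ = α₁·K2/[H⁺] = 0.0001704
α₁ + 2α₂ = 0.7108
DIC = CA / (α₁ + 2α₂) = 2.85 / 0.7108 = 4.01 mmol/L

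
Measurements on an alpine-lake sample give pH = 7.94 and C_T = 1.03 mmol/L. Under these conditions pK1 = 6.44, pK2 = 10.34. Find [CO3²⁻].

α₂ = 1 / (1 + [H⁺]/K2 + [H⁺]²/(K1K2)) = 1 / (1 + 10^+2.40 + 10^+0.90)
   = 1 / (1 + 251.19 + 7.9433) = 1/260.13 = 0.003844
[CO3²⁻] = α₂ × DIC = 0.003844 × 1.03 = 0.00396 mmol/L = 3.96 μmol/L

[CO3²⁻] = 3.96 μmol/L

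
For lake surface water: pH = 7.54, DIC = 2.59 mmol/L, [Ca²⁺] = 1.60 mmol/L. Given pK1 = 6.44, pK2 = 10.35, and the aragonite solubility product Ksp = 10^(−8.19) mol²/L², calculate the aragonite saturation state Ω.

α₂ = 1 / (1 + [H⁺]/K2 + [H⁺]²/(K1K2)) = 1 / (1 + 10^+2.81 + 10^+1.71)
   = 1 / (1 + 645.65 + 51.286) = 1/697.94 = 0.001433
[CO3²⁻] = α₂ × DIC = 0.001433 × 2.59 = 0.003711 mmol/L = 3.711 μmol/L
Ksp = 10^(−8.19) = 6.457×10^-9
Ω = [Ca²⁺][CO3²⁻]/Ksp = (1.60×10^-3)(3.711×10^-6) / 6.457×10^-9 = 0.920

Ω = 0.920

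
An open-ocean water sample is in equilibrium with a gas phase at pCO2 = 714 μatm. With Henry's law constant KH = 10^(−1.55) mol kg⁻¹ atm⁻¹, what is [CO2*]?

KH = 10^(−1.55) = 2.818×10^-2 mol kg⁻¹ atm⁻¹
[CO2*] = KH · pCO2 = 2.818×10^-2 × 714×10^-6 atm = 2.01×10^-5 mol/kg

[CO2*] = 20.1 μmol/kg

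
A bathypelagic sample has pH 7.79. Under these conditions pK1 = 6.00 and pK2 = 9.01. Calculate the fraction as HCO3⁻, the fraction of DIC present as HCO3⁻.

α₁ = 0.929

α₁ = 1 / (1 + [H⁺]/K1 + K2/[H⁺]) = 1 / (1 + 10^-1.79 + 10^-1.22)
   = 1 / (1 + 0.016218 + 0.060256) = 1/1.0765 = 0.9290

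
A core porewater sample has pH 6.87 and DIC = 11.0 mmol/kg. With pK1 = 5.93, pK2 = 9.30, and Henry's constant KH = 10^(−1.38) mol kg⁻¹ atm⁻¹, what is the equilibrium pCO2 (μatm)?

α₀ = 1 / (1 + K1/[H⁺] + K1K2/[H⁺]²) = 1 / (1 + 10^+0.94 + 10^-1.49)
   = 1 / (1 + 8.7096 + 0.032359) = 1/9.7420 = 0.1026
[CO2*] = α₀ × DIC = 0.1026 × 11.0 = 1.129 mmol/kg
pCO2 = [CO2*]/KH = 1.129×10^-3 / 4.169×10^-2 = 2.71×10^4 μatm

pCO2 = 2.71×10^4 μatm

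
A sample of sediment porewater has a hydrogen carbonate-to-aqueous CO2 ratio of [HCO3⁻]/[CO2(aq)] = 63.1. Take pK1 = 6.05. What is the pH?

From K1 = [H⁺][HCO3⁻]/[CO2(aq)]:  pH = pK1 + log₁₀([HCO3⁻]/[CO2(aq)])
log₁₀(63.1) = +1.800
pH = 6.05 + (+1.800) = 7.85

pH = 7.85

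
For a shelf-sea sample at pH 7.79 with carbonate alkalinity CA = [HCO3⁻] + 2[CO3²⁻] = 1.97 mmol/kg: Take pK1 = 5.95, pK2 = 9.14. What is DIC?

DIC = 1.92 mmol/kg

CA = [HCO3⁻] + 2[CO3²⁻] = (α₁ + 2α₂)·DIC
At pH 7.79: [H⁺]/K1 = 10^-1.84 = 0.014454, K2/[H⁺] = 10^-1.35 = 0.044668
α₁ = 1/(1 + 0.014454 + 0.044668) = 1/1.0591 = 0.9442; α₂ = α₁·K2/[H⁺] = 0.04217
α₁ + 2α₂ = 1.0285
DIC = CA / (α₁ + 2α₂) = 1.97 / 1.0285 = 1.92 mmol/kg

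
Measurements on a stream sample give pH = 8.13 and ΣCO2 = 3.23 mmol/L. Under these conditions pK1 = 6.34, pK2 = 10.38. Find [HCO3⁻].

[HCO3⁻] = 3.16 mmol/L

α₁ = 1 / (1 + [H⁺]/K1 + K2/[H⁺]) = 1 / (1 + 10^-1.79 + 10^-2.25)
   = 1 / (1 + 0.016218 + 0.0056234) = 1/1.0218 = 0.9786
[HCO3⁻] = α₁ × DIC = 0.9786 × 3.23 = 3.16 mmol/L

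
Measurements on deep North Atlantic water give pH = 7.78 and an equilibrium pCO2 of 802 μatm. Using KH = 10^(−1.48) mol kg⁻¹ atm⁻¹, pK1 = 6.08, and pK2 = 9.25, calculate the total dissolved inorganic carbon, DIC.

DIC = 1.40 mmol/kg

[CO2*] = KH · pCO2 = 10^(−1.48) × 802×10^-6 = 2.656×10^-5 mol/kg
α₀ = 1/(1 + K1/[H⁺] + K1K2/[H⁺]²) = 1/(1 + 10^+1.70 + 10^+0.23) = 0.01893
DIC = [CO2*]/α₀ = 2.656×10^-5 / 0.01893 = 1.40 mmol/kg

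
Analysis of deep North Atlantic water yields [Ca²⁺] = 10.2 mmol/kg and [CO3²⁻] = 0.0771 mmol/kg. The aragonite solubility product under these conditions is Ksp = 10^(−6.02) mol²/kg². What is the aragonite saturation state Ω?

Ksp = 10^(−6.02) = 9.550×10^-7
Ω = [Ca²⁺][CO3²⁻]/Ksp = (10.2×10^-3)(0.0771×10^-3) / 9.550×10^-7 = 0.823

Ω = 0.823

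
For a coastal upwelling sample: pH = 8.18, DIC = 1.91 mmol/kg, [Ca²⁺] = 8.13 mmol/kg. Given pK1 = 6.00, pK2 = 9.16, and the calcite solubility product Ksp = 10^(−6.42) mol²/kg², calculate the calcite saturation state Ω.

Ω = 3.85

α₂ = 1 / (1 + [H⁺]/K2 + [H⁺]²/(K1K2)) = 1 / (1 + 10^+0.98 + 10^-1.20)
   = 1 / (1 + 9.5499 + 0.063096) = 1/10.613 = 0.09422
[CO3²⁻] = α₂ × DIC = 0.09422 × 1.91 = 0.1800 mmol/kg
Ksp = 10^(−6.42) = 3.802×10^-7
Ω = [Ca²⁺][CO3²⁻]/Ksp = (8.13×10^-3)(1.800×10^-4) / 3.802×10^-7 = 3.85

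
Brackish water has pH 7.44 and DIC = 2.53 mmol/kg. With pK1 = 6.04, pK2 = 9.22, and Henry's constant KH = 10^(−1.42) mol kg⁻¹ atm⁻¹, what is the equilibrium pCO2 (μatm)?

α₀ = 1 / (1 + K1/[H⁺] + K1K2/[H⁺]²) = 1 / (1 + 10^+1.40 + 10^-0.38)
   = 1 / (1 + 25.119 + 0.41687) = 1/26.536 = 0.03769
[CO2*] = α₀ × DIC = 0.03769 × 2.53 = 0.09534 mmol/kg
pCO2 = [CO2*]/KH = 9.534×10^-5 / 3.802×10^-2 = 2510 μatm

pCO2 = 2510 μatm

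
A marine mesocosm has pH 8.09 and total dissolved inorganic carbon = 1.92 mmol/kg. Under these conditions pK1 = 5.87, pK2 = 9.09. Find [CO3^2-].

[CO3²⁻] = 0.174 mmol/kg

α₂ = 1 / (1 + [H⁺]/K2 + [H⁺]²/(K1K2)) = 1 / (1 + 10^+1.00 + 10^-1.22)
   = 1 / (1 + 10.000 + 0.060256) = 1/11.060 = 0.09041
[CO3²⁻] = α₂ × DIC = 0.09041 × 1.92 = 0.174 mmol/kg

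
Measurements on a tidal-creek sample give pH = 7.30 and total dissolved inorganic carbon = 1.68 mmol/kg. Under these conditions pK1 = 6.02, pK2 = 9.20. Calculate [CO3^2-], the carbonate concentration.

[CO3²⁻] = 19.9 μmol/kg

α₂ = 1 / (1 + [H⁺]/K2 + [H⁺]²/(K1K2)) = 1 / (1 + 10^+1.90 + 10^+0.62)
   = 1 / (1 + 79.433 + 4.1687) = 1/84.602 = 0.01182
[CO3²⁻] = α₂ × DIC = 0.01182 × 1.68 = 0.0199 mmol/kg = 19.9 μmol/kg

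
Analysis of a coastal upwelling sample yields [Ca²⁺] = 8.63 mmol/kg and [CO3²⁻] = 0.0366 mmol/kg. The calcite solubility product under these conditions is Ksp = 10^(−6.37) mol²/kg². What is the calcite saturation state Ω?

Ω = 0.740

Ksp = 10^(−6.37) = 4.266×10^-7
Ω = [Ca²⁺][CO3²⁻]/Ksp = (8.63×10^-3)(0.0366×10^-3) / 4.266×10^-7 = 0.740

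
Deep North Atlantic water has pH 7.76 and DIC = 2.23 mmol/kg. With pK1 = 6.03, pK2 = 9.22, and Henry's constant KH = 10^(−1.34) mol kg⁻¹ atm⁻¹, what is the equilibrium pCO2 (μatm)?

pCO2 = 862 μatm

α₀ = 1 / (1 + K1/[H⁺] + K1K2/[H⁺]²) = 1 / (1 + 10^+1.73 + 10^+0.27)
   = 1 / (1 + 53.703 + 1.8621) = 1/56.565 = 0.01768
[CO2*] = α₀ × DIC = 0.01768 × 2.23 = 0.03942 mmol/kg
pCO2 = [CO2*]/KH = 3.942×10^-5 / 4.571×10^-2 = 862 μatm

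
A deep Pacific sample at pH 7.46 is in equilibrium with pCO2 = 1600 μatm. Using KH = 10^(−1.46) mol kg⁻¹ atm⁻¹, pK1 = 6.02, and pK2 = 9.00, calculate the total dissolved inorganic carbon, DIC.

DIC = 1.63 mmol/kg

[CO2*] = KH · pCO2 = 10^(−1.46) × 1600×10^-6 = 5.548×10^-5 mol/kg
α₀ = 1/(1 + K1/[H⁺] + K1K2/[H⁺]²) = 1/(1 + 10^+1.44 + 10^-0.10) = 0.03409
DIC = [CO2*]/α₀ = 5.548×10^-5 / 0.03409 = 1.63 mmol/kg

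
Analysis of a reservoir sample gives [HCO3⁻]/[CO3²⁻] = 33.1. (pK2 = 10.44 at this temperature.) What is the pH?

pH = 8.92

From K2 = [H⁺][CO3²⁻]/[HCO3⁻]:  pH = pK2 − log₁₀([HCO3⁻]/[CO3²⁻])
log₁₀(33.1) = +1.520
pH = 10.44 − (+1.520) = 8.92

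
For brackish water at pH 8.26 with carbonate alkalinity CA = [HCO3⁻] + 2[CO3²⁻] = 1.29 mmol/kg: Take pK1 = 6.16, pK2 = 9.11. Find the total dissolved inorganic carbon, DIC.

CA = [HCO3⁻] + 2[CO3²⁻] = (α₁ + 2α₂)·DIC
At pH 8.26: [H⁺]/K1 = 10^-2.10 = 0.0079433, K2/[H⁺] = 10^-0.85 = 0.14125
α₁ = 1/(1 + 0.0079433 + 0.14125) = 1/1.1492 = 0.8702; α₂ = α₁·K2/[H⁺] = 0.1229
α₁ + 2α₂ = 1.1160
DIC = CA / (α₁ + 2α₂) = 1.29 / 1.1160 = 1.16 mmol/kg

DIC = 1.16 mmol/kg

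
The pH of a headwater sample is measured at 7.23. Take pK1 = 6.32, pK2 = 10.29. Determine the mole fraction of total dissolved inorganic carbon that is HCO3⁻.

α₁ = 1 / (1 + [H⁺]/K1 + K2/[H⁺]) = 1 / (1 + 10^-0.91 + 10^-3.06)
   = 1 / (1 + 0.12303 + 0.00087096) = 1/1.1239 = 0.8898

α₁ = 0.890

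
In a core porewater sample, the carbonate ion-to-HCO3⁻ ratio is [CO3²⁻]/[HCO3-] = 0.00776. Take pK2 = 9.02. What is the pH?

pH = 6.91

From K2 = [H⁺][CO3²⁻]/[HCO3-]:  pH = pK2 + log₁₀([CO3²⁻]/[HCO3-])
log₁₀(0.00776) = -2.110
pH = 9.02 + (-2.110) = 6.91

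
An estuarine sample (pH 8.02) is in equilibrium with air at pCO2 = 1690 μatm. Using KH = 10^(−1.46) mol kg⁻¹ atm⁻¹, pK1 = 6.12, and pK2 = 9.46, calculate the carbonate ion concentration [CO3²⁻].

[CO2*] = KH · pCO2 = 10^(−1.46) × 1690×10^-6 = 5.860×10^-5 mol/kg
α₀ = 1/(1 + K1/[H⁺] + K1K2/[H⁺]²) = 1/(1 + 10^+1.90 + 10^+0.46) = 0.01200
DIC = [CO2*]/α₀ = 5.860×10^-5 / 0.01200 = 4.882 mmol/kg
[CO3²⁻] = α₂·DIC; α₂ = 0.03462, so [CO3²⁻] = 0.03462 × 4.882 = 0.169 mmol/kg

[CO3²⁻] = 0.169 mmol/kg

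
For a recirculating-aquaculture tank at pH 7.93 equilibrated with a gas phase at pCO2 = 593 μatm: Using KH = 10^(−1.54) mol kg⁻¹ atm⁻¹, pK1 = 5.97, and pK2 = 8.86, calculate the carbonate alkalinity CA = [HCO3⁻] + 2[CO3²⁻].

CA = 1.93 mmol/kg

[CO2*] = KH · pCO2 = 10^(−1.54) × 593×10^-6 = 1.710×10^-5 mol/kg
α₀ = 1/(1 + K1/[H⁺] + K1K2/[H⁺]²) = 1/(1 + 10^+1.96 + 10^+1.03) = 0.009717
DIC = [CO2*]/α₀ = 1.710×10^-5 / 0.009717 = 1.760 mmol/kg
CA = (α₁ + 2α₂)·DIC = (0.8862 + 2×0.1041) × 1.760 = 1.93 mmol/kg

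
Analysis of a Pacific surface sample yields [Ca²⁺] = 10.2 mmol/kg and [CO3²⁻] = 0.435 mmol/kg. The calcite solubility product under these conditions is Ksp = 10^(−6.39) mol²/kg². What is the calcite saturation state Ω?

Ksp = 10^(−6.39) = 4.074×10^-7
Ω = [Ca²⁺][CO3²⁻]/Ksp = (10.2×10^-3)(0.435×10^-3) / 4.074×10^-7 = 10.9

Ω = 10.9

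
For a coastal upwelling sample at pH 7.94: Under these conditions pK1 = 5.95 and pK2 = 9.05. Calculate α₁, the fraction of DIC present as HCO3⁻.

α₁ = 0.919

α₁ = 1 / (1 + [H⁺]/K1 + K2/[H⁺]) = 1 / (1 + 10^-1.99 + 10^-1.11)
   = 1 / (1 + 0.010233 + 0.077625) = 1/1.0879 = 0.9192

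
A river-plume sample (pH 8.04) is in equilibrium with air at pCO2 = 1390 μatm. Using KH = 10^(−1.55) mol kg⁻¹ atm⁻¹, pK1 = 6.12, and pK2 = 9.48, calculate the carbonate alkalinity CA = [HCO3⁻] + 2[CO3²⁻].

CA = 3.50 mmol/kg

[CO2*] = KH · pCO2 = 10^(−1.55) × 1390×10^-6 = 3.918×10^-5 mol/kg
α₀ = 1/(1 + K1/[H⁺] + K1K2/[H⁺]²) = 1/(1 + 10^+1.92 + 10^+0.48) = 0.01147
DIC = [CO2*]/α₀ = 3.918×10^-5 / 0.01147 = 3.416 mmol/kg
CA = (α₁ + 2α₂)·DIC = (0.9539 + 2×0.03463) × 3.416 = 3.50 mmol/kg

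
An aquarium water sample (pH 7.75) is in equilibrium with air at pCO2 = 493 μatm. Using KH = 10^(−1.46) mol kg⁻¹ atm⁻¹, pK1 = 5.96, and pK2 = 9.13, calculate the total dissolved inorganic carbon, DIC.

[CO2*] = KH · pCO2 = 10^(−1.46) × 493×10^-6 = 1.709×10^-5 mol/kg
α₀ = 1/(1 + K1/[H⁺] + K1K2/[H⁺]²) = 1/(1 + 10^+1.79 + 10^+0.41) = 0.01533
DIC = [CO2*]/α₀ = 1.709×10^-5 / 0.01533 = 1.12 mmol/kg

DIC = 1.12 mmol/kg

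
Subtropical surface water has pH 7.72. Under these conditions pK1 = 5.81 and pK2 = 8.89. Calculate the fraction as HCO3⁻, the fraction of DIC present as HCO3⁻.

α₁ = 1 / (1 + [H⁺]/K1 + K2/[H⁺]) = 1 / (1 + 10^-1.91 + 10^-1.17)
   = 1 / (1 + 0.012303 + 0.067608) = 1/1.0799 = 0.9260

α₁ = 0.926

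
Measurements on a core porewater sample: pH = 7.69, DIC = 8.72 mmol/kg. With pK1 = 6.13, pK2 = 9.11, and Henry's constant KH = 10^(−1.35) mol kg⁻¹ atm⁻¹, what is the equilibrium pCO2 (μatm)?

pCO2 = 5050 μatm

α₀ = 1 / (1 + K1/[H⁺] + K1K2/[H⁺]²) = 1 / (1 + 10^+1.56 + 10^+0.14)
   = 1 / (1 + 36.308 + 1.3804) = 1/38.688 = 0.02585
[CO2*] = α₀ × DIC = 0.02585 × 8.72 = 0.2254 mmol/kg
pCO2 = [CO2*]/KH = 2.254×10^-4 / 4.467×10^-2 = 5050 μatm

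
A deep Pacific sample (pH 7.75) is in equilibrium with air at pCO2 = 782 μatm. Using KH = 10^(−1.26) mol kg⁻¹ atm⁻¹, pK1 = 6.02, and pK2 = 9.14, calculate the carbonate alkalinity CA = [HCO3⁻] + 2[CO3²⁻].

CA = 2.50 mmol/kg

[CO2*] = KH · pCO2 = 10^(−1.26) × 782×10^-6 = 4.297×10^-5 mol/kg
α₀ = 1/(1 + K1/[H⁺] + K1K2/[H⁺]²) = 1/(1 + 10^+1.73 + 10^+0.34) = 0.01758
DIC = [CO2*]/α₀ = 4.297×10^-5 / 0.01758 = 2.445 mmol/kg
CA = (α₁ + 2α₂)·DIC = (0.9440 + 2×0.03846) × 2.445 = 2.50 mmol/kg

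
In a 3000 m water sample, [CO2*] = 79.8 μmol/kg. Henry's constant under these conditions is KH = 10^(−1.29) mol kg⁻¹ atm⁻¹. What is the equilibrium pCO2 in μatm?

KH = 10^(−1.29) = 5.129×10^-2 mol kg⁻¹ atm⁻¹
pCO2 = [CO2*]/KH = 79.8×10^-6 / 5.129×10^-2 = 1.56×10^-3 atm = 1560 μatm

pCO2 = 1560 μatm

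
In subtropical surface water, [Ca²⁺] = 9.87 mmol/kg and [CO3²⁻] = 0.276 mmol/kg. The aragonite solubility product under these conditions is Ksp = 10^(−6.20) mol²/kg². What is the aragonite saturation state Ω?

Ksp = 10^(−6.20) = 6.310×10^-7
Ω = [Ca²⁺][CO3²⁻]/Ksp = (9.87×10^-3)(0.276×10^-3) / 6.310×10^-7 = 4.32

Ω = 4.32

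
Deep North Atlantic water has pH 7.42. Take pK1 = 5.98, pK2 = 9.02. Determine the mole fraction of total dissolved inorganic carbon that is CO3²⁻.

α₂ = 1 / (1 + [H⁺]/K2 + [H⁺]²/(K1K2)) = 1 / (1 + 10^+1.60 + 10^+0.16)
   = 1 / (1 + 39.811 + 1.4454) = 1/42.256 = 0.02367

α₂ = 0.0237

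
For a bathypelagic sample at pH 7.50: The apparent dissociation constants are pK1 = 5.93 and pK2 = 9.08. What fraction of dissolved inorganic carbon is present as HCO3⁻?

α₁ = 1 / (1 + [H⁺]/K1 + K2/[H⁺]) = 1 / (1 + 10^-1.57 + 10^-1.58)
   = 1 / (1 + 0.026915 + 0.026303) = 1/1.0532 = 0.9495

α₁ = 0.949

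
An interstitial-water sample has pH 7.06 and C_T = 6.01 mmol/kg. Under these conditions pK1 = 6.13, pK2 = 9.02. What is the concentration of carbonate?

α₂ = 1 / (1 + [H⁺]/K2 + [H⁺]²/(K1K2)) = 1 / (1 + 10^+1.96 + 10^+1.03)
   = 1 / (1 + 91.201 + 10.715) = 1/102.92 = 0.009717
[CO3²⁻] = α₂ × DIC = 0.009717 × 6.01 = 0.0584 mmol/kg

[CO3²⁻] = 0.0584 mmol/kg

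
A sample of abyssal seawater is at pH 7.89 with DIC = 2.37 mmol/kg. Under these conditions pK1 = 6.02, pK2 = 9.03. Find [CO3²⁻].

α₂ = 1 / (1 + [H⁺]/K2 + [H⁺]²/(K1K2)) = 1 / (1 + 10^+1.14 + 10^-0.73)
   = 1 / (1 + 13.804 + 0.18621) = 1/14.990 = 0.06671
[CO3²⁻] = α₂ × DIC = 0.06671 × 2.37 = 0.158 mmol/kg

[CO3²⁻] = 0.158 mmol/kg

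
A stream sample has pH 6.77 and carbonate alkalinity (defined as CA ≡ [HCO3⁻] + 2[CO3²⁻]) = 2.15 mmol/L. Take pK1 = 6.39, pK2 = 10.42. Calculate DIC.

CA = [HCO3⁻] + 2[CO3²⁻] = (α₁ + 2α₂)·DIC
At pH 6.77: [H⁺]/K1 = 10^-0.38 = 0.41687, K2/[H⁺] = 10^-3.65 = 0.00022387
α₁ = 1/(1 + 0.41687 + 0.00022387) = 1/1.4171 = 0.7057; α₂ = α₁·K2/[H⁺] = 0.0001580
α₁ + 2α₂ = 0.7060
DIC = CA / (α₁ + 2α₂) = 2.15 / 0.7060 = 3.05 mmol/L

DIC = 3.05 mmol/L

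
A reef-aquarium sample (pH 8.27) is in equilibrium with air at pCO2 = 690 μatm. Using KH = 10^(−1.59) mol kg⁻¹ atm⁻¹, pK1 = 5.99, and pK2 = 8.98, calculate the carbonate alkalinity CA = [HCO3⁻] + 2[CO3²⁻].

[CO2*] = KH · pCO2 = 10^(−1.59) × 690×10^-6 = 1.774×10^-5 mol/kg
α₀ = 1/(1 + K1/[H⁺] + K1K2/[H⁺]²) = 1/(1 + 10^+2.28 + 10^+1.57) = 0.004373
DIC = [CO2*]/α₀ = 1.774×10^-5 / 0.004373 = 4.056 mmol/kg
CA = (α₁ + 2α₂)·DIC = (0.8332 + 2×0.1625) × 4.056 = 4.70 mmol/kg

CA = 4.70 mmol/kg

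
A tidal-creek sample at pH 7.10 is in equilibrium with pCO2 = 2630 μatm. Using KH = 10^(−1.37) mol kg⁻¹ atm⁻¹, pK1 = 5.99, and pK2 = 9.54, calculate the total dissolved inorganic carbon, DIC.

DIC = 1.56 mmol/kg

[CO2*] = KH · pCO2 = 10^(−1.37) × 2630×10^-6 = 1.122×10^-4 mol/kg
α₀ = 1/(1 + K1/[H⁺] + K1K2/[H⁺]²) = 1/(1 + 10^+1.11 + 10^-1.33) = 0.07179
DIC = [CO2*]/α₀ = 1.122×10^-4 / 0.07179 = 1.56 mmol/kg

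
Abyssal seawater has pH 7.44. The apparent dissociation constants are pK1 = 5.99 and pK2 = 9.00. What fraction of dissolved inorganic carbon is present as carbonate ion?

α₂ = 1 / (1 + [H⁺]/K2 + [H⁺]²/(K1K2)) = 1 / (1 + 10^+1.56 + 10^+0.11)
   = 1 / (1 + 36.308 + 1.2882) = 1/38.596 = 0.02591

α₂ = 0.0259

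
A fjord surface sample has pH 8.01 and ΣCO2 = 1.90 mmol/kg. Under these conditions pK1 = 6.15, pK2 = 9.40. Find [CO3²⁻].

[CO3²⁻] = 0.0734 mmol/kg

α₂ = 1 / (1 + [H⁺]/K2 + [H⁺]²/(K1K2)) = 1 / (1 + 10^+1.39 + 10^-0.47)
   = 1 / (1 + 24.547 + 0.33884) = 1/25.886 = 0.03863
[CO3²⁻] = α₂ × DIC = 0.03863 × 1.90 = 0.0734 mmol/kg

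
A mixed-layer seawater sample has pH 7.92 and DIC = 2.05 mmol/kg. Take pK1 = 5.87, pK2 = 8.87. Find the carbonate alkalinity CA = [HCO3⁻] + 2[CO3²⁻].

CA = 2.24 mmol/kg

CA = [HCO3⁻] + 2[CO3²⁻] = (α₁ + 2α₂)·DIC
At pH 7.92: [H⁺]/K1 = 10^-2.05 = 0.0089125, K2/[H⁺] = 10^-0.95 = 0.11220
α₁ = 1/(1 + 0.0089125 + 0.11220) = 1/1.1211 = 0.8920; α₂ = α₁·K2/[H⁺] = 0.1001
α₁ + 2α₂ = 1.0921
CA = 1.0921 × 2.05 = 2.24 mmol/kg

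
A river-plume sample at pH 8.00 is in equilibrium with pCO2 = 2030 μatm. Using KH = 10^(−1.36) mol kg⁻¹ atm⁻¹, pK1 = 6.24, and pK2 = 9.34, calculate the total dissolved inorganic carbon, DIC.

[CO2*] = KH · pCO2 = 10^(−1.36) × 2030×10^-6 = 8.861×10^-5 mol/kg
α₀ = 1/(1 + K1/[H⁺] + K1K2/[H⁺]²) = 1/(1 + 10^+1.76 + 10^+0.42) = 0.01635
DIC = [CO2*]/α₀ = 8.861×10^-5 / 0.01635 = 5.42 mmol/kg

DIC = 5.42 mmol/kg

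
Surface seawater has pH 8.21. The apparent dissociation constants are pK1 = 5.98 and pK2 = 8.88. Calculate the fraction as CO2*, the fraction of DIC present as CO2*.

α₀ = 1 / (1 + K1/[H⁺] + K1K2/[H⁺]²) = 1 / (1 + 10^+2.23 + 10^+1.56)
   = 1 / (1 + 169.82 + 36.308) = 1/207.13 = 0.004828

α₀ = 0.00483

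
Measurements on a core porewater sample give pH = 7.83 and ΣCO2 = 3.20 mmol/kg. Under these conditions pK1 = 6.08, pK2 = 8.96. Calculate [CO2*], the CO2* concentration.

α₀ = 1 / (1 + K1/[H⁺] + K1K2/[H⁺]²) = 1 / (1 + 10^+1.75 + 10^+0.62)
   = 1 / (1 + 56.234 + 4.1687) = 1/61.403 = 0.01629
[CO2*] = α₀ × DIC = 0.01629 × 3.20 = 0.0521 mmol/kg

[CO2*] = 0.0521 mmol/kg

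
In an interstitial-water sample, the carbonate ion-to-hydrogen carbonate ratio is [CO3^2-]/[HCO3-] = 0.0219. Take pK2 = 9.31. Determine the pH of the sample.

From K2 = [H⁺][CO3^2-]/[HCO3-]:  pH = pK2 + log₁₀([CO3^2-]/[HCO3-])
log₁₀(0.0219) = -1.660
pH = 9.31 + (-1.660) = 7.65

pH = 7.65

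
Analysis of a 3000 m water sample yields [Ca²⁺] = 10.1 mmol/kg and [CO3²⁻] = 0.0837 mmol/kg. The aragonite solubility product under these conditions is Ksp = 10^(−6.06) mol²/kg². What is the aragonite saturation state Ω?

Ω = 0.971

Ksp = 10^(−6.06) = 8.710×10^-7
Ω = [Ca²⁺][CO3²⁻]/Ksp = (10.1×10^-3)(0.0837×10^-3) / 8.710×10^-7 = 0.971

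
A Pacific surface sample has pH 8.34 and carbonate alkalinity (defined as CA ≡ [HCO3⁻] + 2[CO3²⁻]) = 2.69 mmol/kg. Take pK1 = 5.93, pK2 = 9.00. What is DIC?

CA = [HCO3⁻] + 2[CO3²⁻] = (α₁ + 2α₂)·DIC
At pH 8.34: [H⁺]/K1 = 10^-2.41 = 0.0038905, K2/[H⁺] = 10^-0.66 = 0.21878
α₁ = 1/(1 + 0.0038905 + 0.21878) = 1/1.2227 = 0.8179; α₂ = α₁·K2/[H⁺] = 0.1789
α₁ + 2α₂ = 1.1758
DIC = CA / (α₁ + 2α₂) = 2.69 / 1.1758 = 2.29 mmol/kg

DIC = 2.29 mmol/kg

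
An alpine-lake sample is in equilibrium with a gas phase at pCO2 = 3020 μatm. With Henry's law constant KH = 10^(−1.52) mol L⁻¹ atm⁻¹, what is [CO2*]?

KH = 10^(−1.52) = 3.020×10^-2 mol L⁻¹ atm⁻¹
[CO2*] = KH · pCO2 = 3.020×10^-2 × 3020×10^-6 atm = 9.12×10^-5 mol/L

[CO2*] = 91.2 μmol/L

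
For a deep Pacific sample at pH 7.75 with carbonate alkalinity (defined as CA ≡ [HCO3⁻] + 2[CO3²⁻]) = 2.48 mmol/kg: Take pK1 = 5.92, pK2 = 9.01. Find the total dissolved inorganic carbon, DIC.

DIC = 2.39 mmol/kg

CA = [HCO3⁻] + 2[CO3²⁻] = (α₁ + 2α₂)·DIC
At pH 7.75: [H⁺]/K1 = 10^-1.83 = 0.014791, K2/[H⁺] = 10^-1.26 = 0.054954
α₁ = 1/(1 + 0.014791 + 0.054954) = 1/1.0697 = 0.9348; α₂ = α₁·K2/[H⁺] = 0.05137
α₁ + 2α₂ = 1.0375
DIC = CA / (α₁ + 2α₂) = 2.48 / 1.0375 = 2.39 mmol/kg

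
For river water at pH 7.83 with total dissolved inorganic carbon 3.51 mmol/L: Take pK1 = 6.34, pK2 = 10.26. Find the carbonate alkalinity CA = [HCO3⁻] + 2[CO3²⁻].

CA = 3.41 mmol/L

CA = [HCO3⁻] + 2[CO3²⁻] = (α₁ + 2α₂)·DIC
At pH 7.83: [H⁺]/K1 = 10^-1.49 = 0.032359, K2/[H⁺] = 10^-2.43 = 0.0037154
α₁ = 1/(1 + 0.032359 + 0.0037154) = 1/1.0361 = 0.9652; α₂ = α₁·K2/[H⁺] = 0.003586
α₁ + 2α₂ = 0.9724
CA = 0.9724 × 3.51 = 3.41 mmol/L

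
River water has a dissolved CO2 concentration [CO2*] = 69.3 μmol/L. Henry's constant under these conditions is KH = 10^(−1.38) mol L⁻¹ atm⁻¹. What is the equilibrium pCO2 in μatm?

KH = 10^(−1.38) = 4.169×10^-2 mol L⁻¹ atm⁻¹
pCO2 = [CO2*]/KH = 69.3×10^-6 / 4.169×10^-2 = 1.66×10^-3 atm = 1660 μatm

pCO2 = 1660 μatm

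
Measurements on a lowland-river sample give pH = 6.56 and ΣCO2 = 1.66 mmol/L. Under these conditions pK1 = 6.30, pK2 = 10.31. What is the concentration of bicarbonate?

α₁ = 1 / (1 + [H⁺]/K1 + K2/[H⁺]) = 1 / (1 + 10^-0.26 + 10^-3.75)
   = 1 / (1 + 0.54954 + 0.00017783) = 1/1.5497 = 0.6453
[HCO3⁻] = α₁ × DIC = 0.6453 × 1.66 = 1.07 mmol/L

[HCO3⁻] = 1.07 mmol/L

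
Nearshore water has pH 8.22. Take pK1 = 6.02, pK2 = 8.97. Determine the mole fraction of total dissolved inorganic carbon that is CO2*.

α₀ = 1 / (1 + K1/[H⁺] + K1K2/[H⁺]²) = 1 / (1 + 10^+2.20 + 10^+1.45)
   = 1 / (1 + 158.49 + 28.184) = 1/187.67 = 0.005328

α₀ = 0.00533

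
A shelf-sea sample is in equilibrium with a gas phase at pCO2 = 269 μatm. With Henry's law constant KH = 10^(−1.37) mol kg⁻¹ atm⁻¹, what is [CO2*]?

KH = 10^(−1.37) = 4.266×10^-2 mol kg⁻¹ atm⁻¹
[CO2*] = KH · pCO2 = 4.266×10^-2 × 269×10^-6 atm = 1.15×10^-5 mol/kg

[CO2*] = 11.5 μmol/kg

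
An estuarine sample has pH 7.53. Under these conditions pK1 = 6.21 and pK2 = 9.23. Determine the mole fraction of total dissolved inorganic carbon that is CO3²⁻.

α₂ = 1 / (1 + [H⁺]/K2 + [H⁺]²/(K1K2)) = 1 / (1 + 10^+1.70 + 10^+0.38)
   = 1 / (1 + 50.119 + 2.3988) = 1/53.518 = 0.01869

α₂ = 0.0187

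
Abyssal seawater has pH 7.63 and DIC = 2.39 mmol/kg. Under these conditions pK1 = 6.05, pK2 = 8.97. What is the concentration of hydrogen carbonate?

α₁ = 1 / (1 + [H⁺]/K1 + K2/[H⁺]) = 1 / (1 + 10^-1.58 + 10^-1.34)
   = 1 / (1 + 0.026303 + 0.045709) = 1/1.0720 = 0.9328
[HCO3⁻] = α₁ × DIC = 0.9328 × 2.39 = 2.23 mmol/kg

[HCO3⁻] = 2.23 mmol/kg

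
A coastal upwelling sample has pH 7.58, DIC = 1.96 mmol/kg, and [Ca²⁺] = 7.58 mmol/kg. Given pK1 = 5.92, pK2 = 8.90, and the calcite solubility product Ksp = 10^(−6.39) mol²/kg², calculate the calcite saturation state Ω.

α₂ = 1 / (1 + [H⁺]/K2 + [H⁺]²/(K1K2)) = 1 / (1 + 10^+1.32 + 10^-0.34)
   = 1 / (1 + 20.893 + 0.45709) = 1/22.350 = 0.04474
[CO3²⁻] = α₂ × DIC = 0.04474 × 1.96 = 0.08770 mmol/kg
Ksp = 10^(−6.39) = 4.074×10^-7
Ω = [Ca²⁺][CO3²⁻]/Ksp = (7.58×10^-3)(8.770×10^-5) / 4.074×10^-7 = 1.63

Ω = 1.63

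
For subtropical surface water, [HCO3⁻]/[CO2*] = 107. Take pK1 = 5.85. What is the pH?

From K1 = [H⁺][HCO3⁻]/[CO2*]:  pH = pK1 + log₁₀([HCO3⁻]/[CO2*])
log₁₀(107) = +2.029
pH = 5.85 + (+2.029) = 7.88

pH = 7.88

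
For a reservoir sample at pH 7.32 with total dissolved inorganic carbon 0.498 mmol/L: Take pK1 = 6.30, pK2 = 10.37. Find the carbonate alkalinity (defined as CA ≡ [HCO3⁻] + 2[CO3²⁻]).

CA = [HCO3⁻] + 2[CO3²⁻] = (α₁ + 2α₂)·DIC
At pH 7.32: [H⁺]/K1 = 10^-1.02 = 0.095499, K2/[H⁺] = 10^-3.05 = 0.00089125
α₁ = 1/(1 + 0.095499 + 0.00089125) = 1/1.0964 = 0.9121; α₂ = α₁·K2/[H⁺] = 0.0008129
α₁ + 2α₂ = 0.9137
CA = 0.9137 × 0.498 = 0.455 mmol/L

CA = 0.455 mmol/L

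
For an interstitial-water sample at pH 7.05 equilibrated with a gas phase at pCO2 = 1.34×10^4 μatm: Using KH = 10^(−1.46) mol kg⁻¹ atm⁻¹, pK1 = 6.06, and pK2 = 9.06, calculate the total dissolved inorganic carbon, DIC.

[CO2*] = KH · pCO2 = 10^(−1.46) × 1.34×10^4×10^-6 = 4.646×10^-4 mol/kg
α₀ = 1/(1 + K1/[H⁺] + K1K2/[H⁺]²) = 1/(1 + 10^+0.99 + 10^-1.02) = 0.09201
DIC = [CO2*]/α₀ = 4.646×10^-4 / 0.09201 = 5.05 mmol/kg

DIC = 5.05 mmol/kg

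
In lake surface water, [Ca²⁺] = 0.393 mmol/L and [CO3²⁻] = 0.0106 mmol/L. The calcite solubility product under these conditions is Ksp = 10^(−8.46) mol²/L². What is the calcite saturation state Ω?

Ω = 1.20

Ksp = 10^(−8.46) = 3.467×10^-9
Ω = [Ca²⁺][CO3²⁻]/Ksp = (0.393×10^-3)(0.0106×10^-3) / 3.467×10^-9 = 1.20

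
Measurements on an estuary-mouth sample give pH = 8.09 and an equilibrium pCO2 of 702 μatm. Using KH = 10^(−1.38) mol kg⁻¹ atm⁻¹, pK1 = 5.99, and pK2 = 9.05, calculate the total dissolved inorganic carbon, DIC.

DIC = 4.12 mmol/kg

[CO2*] = KH · pCO2 = 10^(−1.38) × 702×10^-6 = 2.926×10^-5 mol/kg
α₀ = 1/(1 + K1/[H⁺] + K1K2/[H⁺]²) = 1/(1 + 10^+2.10 + 10^+1.14) = 0.007108
DIC = [CO2*]/α₀ = 2.926×10^-5 / 0.007108 = 4.12 mmol/kg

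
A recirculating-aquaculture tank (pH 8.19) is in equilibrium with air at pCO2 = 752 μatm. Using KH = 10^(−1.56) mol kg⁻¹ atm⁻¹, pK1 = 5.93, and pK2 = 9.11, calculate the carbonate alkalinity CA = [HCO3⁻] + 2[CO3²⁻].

CA = 4.68 mmol/kg

[CO2*] = KH · pCO2 = 10^(−1.56) × 752×10^-6 = 2.071×10^-5 mol/kg
α₀ = 1/(1 + K1/[H⁺] + K1K2/[H⁺]²) = 1/(1 + 10^+2.26 + 10^+1.34) = 0.004882
DIC = [CO2*]/α₀ = 2.071×10^-5 / 0.004882 = 4.243 mmol/kg
CA = (α₁ + 2α₂)·DIC = (0.8883 + 2×0.1068) × 4.243 = 4.68 mmol/kg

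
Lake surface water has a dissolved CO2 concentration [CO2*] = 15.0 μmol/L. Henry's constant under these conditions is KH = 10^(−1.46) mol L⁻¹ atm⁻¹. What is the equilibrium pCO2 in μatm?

KH = 10^(−1.46) = 3.467×10^-2 mol L⁻¹ atm⁻¹
pCO2 = [CO2*]/KH = 15.0×10^-6 / 3.467×10^-2 = 4.33×10^-4 atm = 433 μatm

pCO2 = 433 μatm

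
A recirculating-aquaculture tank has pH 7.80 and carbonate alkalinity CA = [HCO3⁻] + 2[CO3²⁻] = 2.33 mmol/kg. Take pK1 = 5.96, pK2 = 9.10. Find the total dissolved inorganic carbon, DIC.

DIC = 2.25 mmol/kg

CA = [HCO3⁻] + 2[CO3²⁻] = (α₁ + 2α₂)·DIC
At pH 7.80: [H⁺]/K1 = 10^-1.84 = 0.014454, K2/[H⁺] = 10^-1.30 = 0.050119
α₁ = 1/(1 + 0.014454 + 0.050119) = 1/1.0646 = 0.9393; α₂ = α₁·K2/[H⁺] = 0.04708
α₁ + 2α₂ = 1.0335
DIC = CA / (α₁ + 2α₂) = 2.33 / 1.0335 = 2.25 mmol/kg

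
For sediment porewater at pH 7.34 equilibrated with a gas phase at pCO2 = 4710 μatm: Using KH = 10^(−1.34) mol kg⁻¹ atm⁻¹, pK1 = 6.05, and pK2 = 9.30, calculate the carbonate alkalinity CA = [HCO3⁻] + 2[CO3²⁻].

CA = 4.29 mmol/kg

[CO2*] = KH · pCO2 = 10^(−1.34) × 4710×10^-6 = 2.153×10^-4 mol/kg
α₀ = 1/(1 + K1/[H⁺] + K1K2/[H⁺]²) = 1/(1 + 10^+1.29 + 10^-0.67) = 0.04828
DIC = [CO2*]/α₀ = 2.153×10^-4 / 0.04828 = 4.459 mmol/kg
CA = (α₁ + 2α₂)·DIC = (0.9414 + 2×0.01032) × 4.459 = 4.29 mmol/kg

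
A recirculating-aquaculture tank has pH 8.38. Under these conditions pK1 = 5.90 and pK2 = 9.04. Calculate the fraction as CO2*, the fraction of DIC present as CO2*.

α₀ = 1 / (1 + K1/[H⁺] + K1K2/[H⁺]²) = 1 / (1 + 10^+2.48 + 10^+1.82)
   = 1 / (1 + 302.00 + 66.069) = 1/369.06 = 0.002710

α₀ = 0.00271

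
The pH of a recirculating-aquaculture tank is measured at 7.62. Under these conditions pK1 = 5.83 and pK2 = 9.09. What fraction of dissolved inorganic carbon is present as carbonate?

α₂ = 0.0323

α₂ = 1 / (1 + [H⁺]/K2 + [H⁺]²/(K1K2)) = 1 / (1 + 10^+1.47 + 10^-0.32)
   = 1 / (1 + 29.512 + 0.47863) = 1/30.991 = 0.03227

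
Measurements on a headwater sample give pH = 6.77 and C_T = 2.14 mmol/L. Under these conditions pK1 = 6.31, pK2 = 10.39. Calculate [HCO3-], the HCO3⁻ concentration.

[HCO3⁻] = 1.59 mmol/L

α₁ = 1 / (1 + [H⁺]/K1 + K2/[H⁺]) = 1 / (1 + 10^-0.46 + 10^-3.62)
   = 1 / (1 + 0.34674 + 0.00023988) = 1/1.3470 = 0.7424
[HCO3⁻] = α₁ × DIC = 0.7424 × 2.14 = 1.59 mmol/L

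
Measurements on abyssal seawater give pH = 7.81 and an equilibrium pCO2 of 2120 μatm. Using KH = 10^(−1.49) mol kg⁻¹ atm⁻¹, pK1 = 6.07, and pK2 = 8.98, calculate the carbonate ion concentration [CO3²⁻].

[CO2*] = KH · pCO2 = 10^(−1.49) × 2120×10^-6 = 6.860×10^-5 mol/kg
α₀ = 1/(1 + K1/[H⁺] + K1K2/[H⁺]²) = 1/(1 + 10^+1.74 + 10^+0.57) = 0.01676
DIC = [CO2*]/α₀ = 6.860×10^-5 / 0.01676 = 4.093 mmol/kg
[CO3²⁻] = α₂·DIC; α₂ = 0.06227, so [CO3²⁻] = 0.06227 × 4.093 = 0.255 mmol/kg

[CO3²⁻] = 0.255 mmol/kg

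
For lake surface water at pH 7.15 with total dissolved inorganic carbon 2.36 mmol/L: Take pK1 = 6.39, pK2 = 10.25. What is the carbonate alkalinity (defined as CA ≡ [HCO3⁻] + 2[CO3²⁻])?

CA = 2.01 mmol/L

CA = [HCO3⁻] + 2[CO3²⁻] = (α₁ + 2α₂)·DIC
At pH 7.15: [H⁺]/K1 = 10^-0.76 = 0.17378, K2/[H⁺] = 10^-3.10 = 0.00079433
α₁ = 1/(1 + 0.17378 + 0.00079433) = 1/1.1746 = 0.8514; α₂ = α₁·K2/[H⁺] = 0.0006763
α₁ + 2α₂ = 0.8527
CA = 0.8527 × 2.36 = 2.01 mmol/L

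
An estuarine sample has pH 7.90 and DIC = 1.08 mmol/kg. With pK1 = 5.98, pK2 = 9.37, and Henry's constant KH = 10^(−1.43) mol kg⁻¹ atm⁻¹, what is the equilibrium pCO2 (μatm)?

pCO2 = 334 μatm

α₀ = 1 / (1 + K1/[H⁺] + K1K2/[H⁺]²) = 1 / (1 + 10^+1.92 + 10^+0.45)
   = 1 / (1 + 83.176 + 2.8184) = 1/86.995 = 0.01149
[CO2*] = α₀ × DIC = 0.01149 × 1.08 = 0.01241 mmol/kg = 12.41 μmol/kg
pCO2 = [CO2*]/KH = 1.241×10^-5 / 3.715×10^-2 = 334 μatm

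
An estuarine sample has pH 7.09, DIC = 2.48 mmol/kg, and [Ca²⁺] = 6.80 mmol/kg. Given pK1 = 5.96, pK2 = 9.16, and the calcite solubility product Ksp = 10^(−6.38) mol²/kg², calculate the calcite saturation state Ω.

Ω = 0.318

α₂ = 1 / (1 + [H⁺]/K2 + [H⁺]²/(K1K2)) = 1 / (1 + 10^+2.07 + 10^+0.94)
   = 1 / (1 + 117.49 + 8.7096) = 1/127.20 = 0.007862
[CO3²⁻] = α₂ × DIC = 0.007862 × 2.48 = 0.01950 mmol/kg = 19.50 μmol/kg
Ksp = 10^(−6.38) = 4.169×10^-7
Ω = [Ca²⁺][CO3²⁻]/Ksp = (6.80×10^-3)(1.950×10^-5) / 4.169×10^-7 = 0.318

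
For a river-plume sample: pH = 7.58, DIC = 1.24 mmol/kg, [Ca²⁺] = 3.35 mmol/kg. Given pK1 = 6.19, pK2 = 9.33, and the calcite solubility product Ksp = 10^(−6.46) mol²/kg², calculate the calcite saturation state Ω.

Ω = 0.201

α₂ = 1 / (1 + [H⁺]/K2 + [H⁺]²/(K1K2)) = 1 / (1 + 10^+1.75 + 10^+0.36)
   = 1 / (1 + 56.234 + 2.2909) = 1/59.525 = 0.01680
[CO3²⁻] = α₂ × DIC = 0.01680 × 1.24 = 0.02083 mmol/kg
Ksp = 10^(−6.46) = 3.467×10^-7
Ω = [Ca²⁺][CO3²⁻]/Ksp = (3.35×10^-3)(2.083×10^-5) / 3.467×10^-7 = 0.201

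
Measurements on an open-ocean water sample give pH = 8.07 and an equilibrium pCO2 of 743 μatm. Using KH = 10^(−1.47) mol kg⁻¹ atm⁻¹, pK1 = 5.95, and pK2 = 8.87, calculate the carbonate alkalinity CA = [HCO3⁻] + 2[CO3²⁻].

[CO2*] = KH · pCO2 = 10^(−1.47) × 743×10^-6 = 2.518×10^-5 mol/kg
α₀ = 1/(1 + K1/[H⁺] + K1K2/[H⁺]²) = 1/(1 + 10^+2.12 + 10^+1.32) = 0.006505
DIC = [CO2*]/α₀ = 2.518×10^-5 / 0.006505 = 3.870 mmol/kg
CA = (α₁ + 2α₂)·DIC = (0.8576 + 2×0.1359) × 3.870 = 4.37 mmol/kg

CA = 4.37 mmol/kg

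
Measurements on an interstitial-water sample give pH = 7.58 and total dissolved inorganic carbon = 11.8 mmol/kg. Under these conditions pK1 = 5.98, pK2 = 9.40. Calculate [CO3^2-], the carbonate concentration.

α₂ = 1 / (1 + [H⁺]/K2 + [H⁺]²/(K1K2)) = 1 / (1 + 10^+1.82 + 10^+0.22)
   = 1 / (1 + 66.069 + 1.6596) = 1/68.729 = 0.01455
[CO3²⁻] = α₂ × DIC = 0.01455 × 11.8 = 0.172 mmol/kg

[CO3²⁻] = 0.172 mmol/kg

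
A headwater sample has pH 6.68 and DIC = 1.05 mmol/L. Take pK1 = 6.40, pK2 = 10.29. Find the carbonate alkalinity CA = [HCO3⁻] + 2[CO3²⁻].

CA = [HCO3⁻] + 2[CO3²⁻] = (α₁ + 2α₂)·DIC
At pH 6.68: [H⁺]/K1 = 10^-0.28 = 0.52481, K2/[H⁺] = 10^-3.61 = 0.00024547
α₁ = 1/(1 + 0.52481 + 0.00024547) = 1/1.5251 = 0.6557; α₂ = α₁·K2/[H⁺] = 0.0001610
α₁ + 2α₂ = 0.6560
CA = 0.6560 × 1.05 = 0.689 mmol/L

CA = 0.689 mmol/L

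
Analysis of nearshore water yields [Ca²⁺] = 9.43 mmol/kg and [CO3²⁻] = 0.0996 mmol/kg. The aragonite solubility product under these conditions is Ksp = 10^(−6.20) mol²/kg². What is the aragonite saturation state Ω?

Ksp = 10^(−6.20) = 6.310×10^-7
Ω = [Ca²⁺][CO3²⁻]/Ksp = (9.43×10^-3)(0.0996×10^-3) / 6.310×10^-7 = 1.49

Ω = 1.49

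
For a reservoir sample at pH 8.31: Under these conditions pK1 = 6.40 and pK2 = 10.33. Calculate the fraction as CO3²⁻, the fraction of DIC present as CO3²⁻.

α₂ = 0.00935

α₂ = 1 / (1 + [H⁺]/K2 + [H⁺]²/(K1K2)) = 1 / (1 + 10^+2.02 + 10^+0.11)
   = 1 / (1 + 104.71 + 1.2882) = 1/107.00 = 0.009346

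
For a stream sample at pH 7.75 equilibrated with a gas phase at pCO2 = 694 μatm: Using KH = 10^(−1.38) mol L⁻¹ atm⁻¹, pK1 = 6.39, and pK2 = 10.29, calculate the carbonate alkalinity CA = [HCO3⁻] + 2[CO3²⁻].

CA = 0.667 mmol/L

[CO2*] = KH · pCO2 = 10^(−1.38) × 694×10^-6 = 2.893×10^-5 mol/L
α₀ = 1/(1 + K1/[H⁺] + K1K2/[H⁺]²) = 1/(1 + 10^+1.36 + 10^-1.18) = 0.04171
DIC = [CO2*]/α₀ = 2.893×10^-5 / 0.04171 = 0.6936 mmol/L
CA = (α₁ + 2α₂)·DIC = (0.9555 + 2×0.002756) × 0.6936 = 0.667 mmol/L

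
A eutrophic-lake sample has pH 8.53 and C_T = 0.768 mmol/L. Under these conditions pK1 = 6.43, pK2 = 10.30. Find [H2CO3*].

α₀ = 1 / (1 + K1/[H⁺] + K1K2/[H⁺]²) = 1 / (1 + 10^+2.10 + 10^+0.33)
   = 1 / (1 + 125.89 + 2.1380) = 1/129.03 = 0.007750
[CO2*] = α₀ × DIC = 0.007750 × 0.768 = 0.00595 mmol/L = 5.95 μmol/L

[CO2*] = 5.95 μmol/L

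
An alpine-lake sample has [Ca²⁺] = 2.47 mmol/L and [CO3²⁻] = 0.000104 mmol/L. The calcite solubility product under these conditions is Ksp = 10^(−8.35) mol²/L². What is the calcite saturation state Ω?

Ksp = 10^(−8.35) = 4.467×10^-9
Ω = [Ca²⁺][CO3²⁻]/Ksp = (2.47×10^-3)(0.000104×10^-3) / 4.467×10^-9 = 0.0575

Ω = 0.0575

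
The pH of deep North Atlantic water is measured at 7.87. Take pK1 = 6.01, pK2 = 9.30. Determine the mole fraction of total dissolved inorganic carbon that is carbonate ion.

α₂ = 1 / (1 + [H⁺]/K2 + [H⁺]²/(K1K2)) = 1 / (1 + 10^+1.43 + 10^-0.43)
   = 1 / (1 + 26.915 + 0.37154) = 1/28.287 = 0.03535

α₂ = 0.0354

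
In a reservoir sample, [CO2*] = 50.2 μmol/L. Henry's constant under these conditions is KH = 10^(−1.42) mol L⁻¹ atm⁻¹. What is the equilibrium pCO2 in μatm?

pCO2 = 1320 μatm

KH = 10^(−1.42) = 3.802×10^-2 mol L⁻¹ atm⁻¹
pCO2 = [CO2*]/KH = 50.2×10^-6 / 3.802×10^-2 = 1.32×10^-3 atm = 1320 μatm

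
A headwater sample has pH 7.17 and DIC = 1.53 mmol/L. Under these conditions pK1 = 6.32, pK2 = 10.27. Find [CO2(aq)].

α₀ = 1 / (1 + K1/[H⁺] + K1K2/[H⁺]²) = 1 / (1 + 10^+0.85 + 10^-2.25)
   = 1 / (1 + 7.0795 + 0.0056234) = 1/8.0851 = 0.1237
[CO2*] = α₀ × DIC = 0.1237 × 1.53 = 0.189 mmol/L

[CO2*] = 0.189 mmol/L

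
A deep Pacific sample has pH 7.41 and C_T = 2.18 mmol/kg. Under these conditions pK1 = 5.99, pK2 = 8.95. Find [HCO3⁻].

α₁ = 1 / (1 + [H⁺]/K1 + K2/[H⁺]) = 1 / (1 + 10^-1.42 + 10^-1.54)
   = 1 / (1 + 0.038019 + 0.028840) = 1/1.0669 = 0.9373
[HCO3⁻] = α₁ × DIC = 0.9373 × 2.18 = 2.04 mmol/kg

[HCO3⁻] = 2.04 mmol/kg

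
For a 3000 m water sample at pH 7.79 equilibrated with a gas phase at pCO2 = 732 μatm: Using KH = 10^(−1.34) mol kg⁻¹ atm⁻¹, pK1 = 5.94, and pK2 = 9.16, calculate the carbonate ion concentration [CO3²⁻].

[CO2*] = KH · pCO2 = 10^(−1.34) × 732×10^-6 = 3.346×10^-5 mol/kg
α₀ = 1/(1 + K1/[H⁺] + K1K2/[H⁺]²) = 1/(1 + 10^+1.85 + 10^+0.48) = 0.01337
DIC = [CO2*]/α₀ = 3.346×10^-5 / 0.01337 = 2.503 mmol/kg
[CO3²⁻] = α₂·DIC; α₂ = 0.04037, so [CO3²⁻] = 0.04037 × 2.503 = 0.101 mmol/kg

[CO3²⁻] = 0.101 mmol/kg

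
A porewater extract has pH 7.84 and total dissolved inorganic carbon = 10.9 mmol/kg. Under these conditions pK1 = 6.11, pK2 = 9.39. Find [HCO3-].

[HCO3⁻] = 10.4 mmol/kg

α₁ = 1 / (1 + [H⁺]/K1 + K2/[H⁺]) = 1 / (1 + 10^-1.73 + 10^-1.55)
   = 1 / (1 + 0.018621 + 0.028184) = 1/1.0468 = 0.9553
[HCO3⁻] = α₁ × DIC = 0.9553 × 10.9 = 10.4 mmol/kg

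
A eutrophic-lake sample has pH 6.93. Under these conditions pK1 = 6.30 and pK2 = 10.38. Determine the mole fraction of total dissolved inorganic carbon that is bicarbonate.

α₁ = 1 / (1 + [H⁺]/K1 + K2/[H⁺]) = 1 / (1 + 10^-0.63 + 10^-3.45)
   = 1 / (1 + 0.23442 + 0.00035481) = 1/1.2348 = 0.8099

α₁ = 0.810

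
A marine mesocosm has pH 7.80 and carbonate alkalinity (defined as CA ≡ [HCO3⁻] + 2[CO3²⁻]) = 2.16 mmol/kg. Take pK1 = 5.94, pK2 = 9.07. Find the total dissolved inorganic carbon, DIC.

DIC = 2.08 mmol/kg

CA = [HCO3⁻] + 2[CO3²⁻] = (α₁ + 2α₂)·DIC
At pH 7.80: [H⁺]/K1 = 10^-1.86 = 0.013804, K2/[H⁺] = 10^-1.27 = 0.053703
α₁ = 1/(1 + 0.013804 + 0.053703) = 1/1.0675 = 0.9368; α₂ = α₁·K2/[H⁺] = 0.05031
α₁ + 2α₂ = 1.0374
DIC = CA / (α₁ + 2α₂) = 2.16 / 1.0374 = 2.08 mmol/kg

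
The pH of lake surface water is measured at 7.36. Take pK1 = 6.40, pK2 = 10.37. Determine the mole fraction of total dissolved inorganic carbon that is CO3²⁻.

α₂ = 1 / (1 + [H⁺]/K2 + [H⁺]²/(K1K2)) = 1 / (1 + 10^+3.01 + 10^+2.05)
   = 1 / (1 + 1023.3 + 112.20) = 1/1136.5 = 0.0008799

α₂ = 0.000880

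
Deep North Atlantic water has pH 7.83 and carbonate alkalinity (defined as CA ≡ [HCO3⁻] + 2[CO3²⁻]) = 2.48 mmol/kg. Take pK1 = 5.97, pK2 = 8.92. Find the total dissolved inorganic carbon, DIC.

CA = [HCO3⁻] + 2[CO3²⁻] = (α₁ + 2α₂)·DIC
At pH 7.83: [H⁺]/K1 = 10^-1.86 = 0.013804, K2/[H⁺] = 10^-1.09 = 0.081283
α₁ = 1/(1 + 0.013804 + 0.081283) = 1/1.0951 = 0.9132; α₂ = α₁·K2/[H⁺] = 0.07423
α₁ + 2α₂ = 1.0616
DIC = CA / (α₁ + 2α₂) = 2.48 / 1.0616 = 2.34 mmol/kg

DIC = 2.34 mmol/kg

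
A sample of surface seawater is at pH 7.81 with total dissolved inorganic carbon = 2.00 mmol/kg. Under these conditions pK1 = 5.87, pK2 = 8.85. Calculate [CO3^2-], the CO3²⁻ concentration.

[CO3²⁻] = 0.165 mmol/kg

α₂ = 1 / (1 + [H⁺]/K2 + [H⁺]²/(K1K2)) = 1 / (1 + 10^+1.04 + 10^-0.90)
   = 1 / (1 + 10.965 + 0.12589) = 1/12.091 = 0.08271
[CO3²⁻] = α₂ × DIC = 0.08271 × 2.00 = 0.165 mmol/kg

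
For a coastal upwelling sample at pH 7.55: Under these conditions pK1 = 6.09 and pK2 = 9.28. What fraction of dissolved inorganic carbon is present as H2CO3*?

α₀ = 1 / (1 + K1/[H⁺] + K1K2/[H⁺]²) = 1 / (1 + 10^+1.46 + 10^-0.27)
   = 1 / (1 + 28.840 + 0.53703) = 1/30.377 = 0.03292

α₀ = 0.0329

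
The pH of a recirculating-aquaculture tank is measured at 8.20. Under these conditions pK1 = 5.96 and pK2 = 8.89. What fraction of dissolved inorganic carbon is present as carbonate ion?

α₂ = 1 / (1 + [H⁺]/K2 + [H⁺]²/(K1K2)) = 1 / (1 + 10^+0.69 + 10^-1.55)
   = 1 / (1 + 4.8978 + 0.028184) = 1/5.9260 = 0.1687

α₂ = 0.169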